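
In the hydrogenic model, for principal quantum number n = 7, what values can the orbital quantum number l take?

l is an integer with 0 ≤ l ≤ n−1, so for n = 7: l = 0, 1, 2, 3, 4, 5, 6.

0, 1, 2, 3, 4, 5, 6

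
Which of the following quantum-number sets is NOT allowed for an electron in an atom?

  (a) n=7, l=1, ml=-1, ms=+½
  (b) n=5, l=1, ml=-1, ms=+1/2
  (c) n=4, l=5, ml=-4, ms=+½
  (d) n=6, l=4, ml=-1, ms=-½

(c) has l = 5 ≥ n = 4, violating 0 ≤ l ≤ n−1.
The remaining sets (a), (b), (d) satisfy all four rules.

(c)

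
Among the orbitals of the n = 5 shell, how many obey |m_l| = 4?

The n = 5 shell has l = 0 through 4; check each.
Orbitals with |m_l| = 4, by l: l=4 → 2.
Total orbitals: 2.

2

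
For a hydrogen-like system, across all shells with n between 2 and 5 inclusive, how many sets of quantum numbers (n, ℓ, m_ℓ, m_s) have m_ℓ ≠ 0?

Work shell by shell — for each n, count the (ℓ, m_ℓ) pairs that satisfy m_ℓ ≠ 0:
n=2 → 2; n=3 → 6; n=4 → 12; n=5 → 20.
Orbitals: 2 + 6 + 12 + 20 = 40. Including both spin states (m_s = ±1/2) gives 2 × 40 = 80 states.

80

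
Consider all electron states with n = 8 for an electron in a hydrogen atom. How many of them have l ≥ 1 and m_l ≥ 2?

The n = 8 shell has l = 0 through 7; check each.
Contributions: l=2 → 1; l=3 → 2; l=4 → 3; l=5 → 4; l=6 → 5; l=7 → 6.
Orbitals: 1 + 2 + 3 + 4 + 5 + 6 = 21. Each orbital carries two spin states, so 21 × 2 = 42 states.

42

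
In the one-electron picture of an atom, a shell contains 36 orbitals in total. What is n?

n = 6

n² = 36 ⇒ n = 6.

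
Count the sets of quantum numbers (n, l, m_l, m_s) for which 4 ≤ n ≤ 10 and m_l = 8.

Go shell by shell, enumerating (l, m_l) with m_l = 8:
n=9 → 1; n=10 → 2.
Orbitals: 1 + 2 = 3. Including both spin states (m_s = ±1/2) gives 2 × 3 = 6 states.

6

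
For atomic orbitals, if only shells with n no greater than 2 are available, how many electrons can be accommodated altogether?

10

Total orbitals = 1² + 2² = 5. Doubling for spin gives 10 electrons.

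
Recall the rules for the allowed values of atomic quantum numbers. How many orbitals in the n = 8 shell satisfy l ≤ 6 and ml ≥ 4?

With n = 8 the allowed l are 0, 1, …, 7.
The (l, ml) pairs meeting l ≤ 6 and ml ≥ 4 give: l=4 → 1; l=5 → 2; l=6 → 3.
Total orbitals: 1 + 2 + 3 = 6.

6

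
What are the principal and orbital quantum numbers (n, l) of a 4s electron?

n = 4, l = 0

The leading integer gives n = 4; the letter 's' means l = 0.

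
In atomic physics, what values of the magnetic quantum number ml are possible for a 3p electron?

-1, 0, 1

The 3p subshell has l = 1, and ml takes every integer from −l to +l. With l = 1 that gives the 3 values -1, 0, 1.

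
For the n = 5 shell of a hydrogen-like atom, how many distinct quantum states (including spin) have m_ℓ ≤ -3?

6

Orbitals with m_ℓ ≤ -3, by ℓ: ℓ=3 → 1; ℓ=4 → 2.
Orbitals: 1 + 2 = 3. Each orbital carries two spin states, so 3 × 2 = 6 states.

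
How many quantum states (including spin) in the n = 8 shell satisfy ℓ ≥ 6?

56

With n = 8 the allowed ℓ are 0, 1, …, 7.
The (ℓ, m_ℓ) pairs meeting ℓ ≥ 6 give: ℓ=6 → 13; ℓ=7 → 15.
Orbitals: 13 + 15 = 28. Each orbital carries two spin states, so 28 × 2 = 56 states.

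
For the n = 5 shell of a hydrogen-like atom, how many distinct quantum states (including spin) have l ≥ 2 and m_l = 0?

6

For n = 5, l ranges over 0 … 4.
Per l-value: l=2 → 1; l=3 → 1; l=4 → 1.
Orbitals: 1 + 1 + 1 = 3. Each orbital carries two spin states, so 3 × 2 = 6 states.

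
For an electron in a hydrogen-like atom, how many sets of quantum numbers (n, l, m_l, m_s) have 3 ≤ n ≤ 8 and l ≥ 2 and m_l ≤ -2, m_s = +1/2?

56

Per-shell orbital counts meeting the constraint:
n=3 → 1; n=4 → 3; n=5 → 6; n=6 → 10; n=7 → 15; n=8 → 21.
Orbitals: 1 + 3 + 6 + 10 + 15 + 21 = 56. With m_s fixed to +1/2 there is one state per orbital, so 56 states.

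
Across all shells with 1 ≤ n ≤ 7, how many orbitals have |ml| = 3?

Treat each shell separately and count matching orbitals:
n=4 → 2; n=5 → 4; n=6 → 6; n=7 → 8.
Total orbitals: 2 + 4 + 6 + 8 = 20.

20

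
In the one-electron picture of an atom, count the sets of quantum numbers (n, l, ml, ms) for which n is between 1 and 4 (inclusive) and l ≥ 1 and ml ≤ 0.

32

Count contributing orbitals for each principal shell:
n=2 → 2; n=3 → 5; n=4 → 9.
Orbitals: 2 + 5 + 9 = 16. Including both spin states (ms = ±1/2) gives 2 × 16 = 32 states.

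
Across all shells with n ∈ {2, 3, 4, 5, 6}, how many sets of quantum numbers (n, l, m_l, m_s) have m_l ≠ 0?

Go shell by shell, enumerating (l, m_l) with m_l ≠ 0:
n=2 → 2; n=3 → 6; n=4 → 12; n=5 → 20; n=6 → 30.
Orbitals: 2 + 6 + 12 + 20 + 30 = 70. Including both spin states (m_s = ±1/2) gives 2 × 70 = 140 states.

140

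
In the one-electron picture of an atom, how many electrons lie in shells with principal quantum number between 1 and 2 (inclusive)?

10

Shell n has n² orbitals: 1²=1 + 2²=4 = 5 orbitals.
Two spin states per orbital: 2 × 5 = 10 electrons.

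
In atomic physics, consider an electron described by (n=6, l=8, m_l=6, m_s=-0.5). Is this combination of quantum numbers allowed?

The orbital quantum number must satisfy 0 ≤ l ≤ n−1. With n = 6 the allowed l values are 0, 1, 2, 3, 4, 5, so l = 8 is out of range.

Not allowed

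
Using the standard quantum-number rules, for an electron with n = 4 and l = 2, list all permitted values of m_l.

-2, -1, 0, 1, 2

m_l takes every integer from −l to +l. With l = 2 that gives the 5 values -2, -1, 0, 1, 2.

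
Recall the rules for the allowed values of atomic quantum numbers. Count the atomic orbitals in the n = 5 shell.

The n = 5 shell contains n² = 5² = 25 orbitals.

25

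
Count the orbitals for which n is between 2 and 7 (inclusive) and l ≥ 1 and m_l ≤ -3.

For each n in the range, tally the orbitals obeying l ≥ 1 and m_l ≤ -3:
n=4 → 1; n=5 → 3; n=6 → 6; n=7 → 10.
Total orbitals: 1 + 3 + 6 + 10 = 20.

20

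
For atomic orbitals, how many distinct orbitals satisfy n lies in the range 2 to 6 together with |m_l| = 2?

Treat each shell separately and count matching orbitals:
n=3 → 2; n=4 → 4; n=5 → 6; n=6 → 8.
Total orbitals: 2 + 4 + 6 + 8 = 20.

20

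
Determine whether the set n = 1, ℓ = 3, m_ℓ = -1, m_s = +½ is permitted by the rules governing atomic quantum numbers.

Not allowed

The orbital quantum number must satisfy 0 ≤ ℓ ≤ n−1. With n = 1 the allowed ℓ values are 0, so ℓ = 3 is out of range.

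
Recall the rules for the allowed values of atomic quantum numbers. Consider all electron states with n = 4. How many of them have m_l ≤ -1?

Contributions: l=1 → 1; l=2 → 2; l=3 → 3.
Orbitals: 1 + 2 + 3 = 6. Each orbital carries two spin states, so 6 × 2 = 12 states.

12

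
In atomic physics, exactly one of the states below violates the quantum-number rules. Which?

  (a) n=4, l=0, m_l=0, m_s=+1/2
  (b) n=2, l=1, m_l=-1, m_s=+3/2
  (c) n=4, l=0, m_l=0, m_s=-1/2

(b)

(b) has m_s = +3/2, but an electron's spin must be ±1/2.
The remaining sets (a), (c) satisfy all four rules.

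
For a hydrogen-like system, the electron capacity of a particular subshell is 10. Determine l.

2(2l+1) = 10 ⇒ 2l+1 = 5 ⇒ l = 2.

l = 2 (d)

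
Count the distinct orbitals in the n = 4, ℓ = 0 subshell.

A subshell has 2ℓ+1 orbitals; with ℓ = 0, that's 1.

1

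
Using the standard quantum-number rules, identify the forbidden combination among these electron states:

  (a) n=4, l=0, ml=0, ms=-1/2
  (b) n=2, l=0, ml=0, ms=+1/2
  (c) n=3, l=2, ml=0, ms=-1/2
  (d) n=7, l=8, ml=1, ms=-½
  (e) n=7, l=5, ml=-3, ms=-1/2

(d)

(d) has l = 8 ≥ n = 7, violating 0 ≤ l ≤ n−1.
The remaining sets (a), (b), (c), (e) satisfy all four rules.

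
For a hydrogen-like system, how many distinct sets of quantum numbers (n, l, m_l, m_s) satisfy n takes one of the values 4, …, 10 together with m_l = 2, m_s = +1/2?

For each n in the range, tally the orbitals obeying m_l = 2:
n=4 → 2; n=5 → 3; n=6 → 4; n=7 → 5; n=8 → 6; n=9 → 7; n=10 → 8.
Orbitals: 2 + 3 + 4 + 5 + 6 + 7 + 8 = 35. With m_s fixed to +1/2 there is one state per orbital, so 35 states.

35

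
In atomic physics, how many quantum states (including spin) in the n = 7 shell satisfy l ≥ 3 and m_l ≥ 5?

6

The (l, m_l) pairs meeting l ≥ 3 and m_l ≥ 5 give: l=5 → 1; l=6 → 2.
Orbitals: 1 + 2 = 3. Each orbital carries two spin states, so 3 × 2 = 6 states.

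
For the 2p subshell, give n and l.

n = 2, l = 1

The leading integer gives n = 2; the letter 'p' means l = 1.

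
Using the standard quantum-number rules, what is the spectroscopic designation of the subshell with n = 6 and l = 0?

l = 0 corresponds to the letter 's', so the subshell is 6s.

6s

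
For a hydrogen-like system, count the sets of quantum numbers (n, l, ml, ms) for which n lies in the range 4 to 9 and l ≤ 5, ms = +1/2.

Count contributing orbitals for each principal shell:
n=4 → 16; n=5 → 25; n=6 → 36; n=7 → 36; n=8 → 36; n=9 → 36.
Orbitals: 16 + 25 + 36 + 36 + 36 + 36 = 185. With ms fixed to +1/2 there is one state per orbital, so 185 states.

185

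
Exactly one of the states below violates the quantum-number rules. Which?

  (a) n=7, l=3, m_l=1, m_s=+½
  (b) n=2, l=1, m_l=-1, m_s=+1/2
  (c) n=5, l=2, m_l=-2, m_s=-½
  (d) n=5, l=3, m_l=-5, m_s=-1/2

(d) has |m_l| = 5 > l = 3, violating −l ≤ m_l ≤ l.
The remaining sets (a), (b), (c) satisfy all four rules.

(d)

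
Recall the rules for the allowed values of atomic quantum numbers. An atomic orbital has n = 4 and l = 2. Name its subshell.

4d

l = 2 corresponds to the letter 'd', so the subshell is 4d.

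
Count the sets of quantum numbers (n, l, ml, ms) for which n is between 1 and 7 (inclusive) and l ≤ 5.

254

Count contributing orbitals for each principal shell:
n=1 → 1; n=2 → 4; n=3 → 9; n=4 → 16; n=5 → 25; n=6 → 36; n=7 → 36.
Orbitals: 1 + 4 + 9 + 16 + 25 + 36 + 36 = 127. Including both spin states (ms = ±1/2) gives 2 × 127 = 254 states.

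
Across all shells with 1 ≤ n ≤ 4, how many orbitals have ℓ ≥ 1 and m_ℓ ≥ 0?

16

Treat each shell separately and count matching orbitals:
n=2 → 2; n=3 → 5; n=4 → 9.
Total orbitals: 2 + 5 + 9 = 16.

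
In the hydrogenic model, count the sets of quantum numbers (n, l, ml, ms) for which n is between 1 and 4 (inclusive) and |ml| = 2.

12

Per-shell orbital counts meeting the constraint:
n=3 → 2; n=4 → 4.
Orbitals: 2 + 4 = 6. Including both spin states (ms = ±1/2) gives 2 × 6 = 12 states.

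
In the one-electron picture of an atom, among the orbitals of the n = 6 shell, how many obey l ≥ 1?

For n = 6, l ranges over 0 … 5.
Per l-value: l=1 → 3; l=2 → 5; l=3 → 7; l=4 → 9; l=5 → 11.
Total orbitals: 3 + 5 + 7 + 9 + 11 = 35.

35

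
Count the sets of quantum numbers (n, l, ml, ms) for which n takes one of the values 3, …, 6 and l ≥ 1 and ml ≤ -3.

Go shell by shell, enumerating (l, ml) with l ≥ 1 and ml ≤ -3:
n=4 → 1; n=5 → 3; n=6 → 6.
Orbitals: 1 + 3 + 6 = 10. Including both spin states (ms = ±1/2) gives 2 × 10 = 20 states.

20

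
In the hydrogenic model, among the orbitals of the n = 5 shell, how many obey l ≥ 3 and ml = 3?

For n = 5, l ranges over 0 … 4.
Per l-value: l=3 → 1; l=4 → 1.
Total orbitals: 1 + 1 = 2.

2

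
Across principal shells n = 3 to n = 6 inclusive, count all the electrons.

172

Shell n has n² orbitals: 3²=9 + 4²=16 + 5²=25 + 6²=36 = 86 orbitals.
Two spin states per orbital: 2 × 86 = 172 electrons.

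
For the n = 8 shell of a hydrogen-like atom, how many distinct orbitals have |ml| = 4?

The (l, ml) pairs meeting |ml| = 4 give: l=4 → 2; l=5 → 2; l=6 → 2; l=7 → 2.
Total orbitals: 2 + 2 + 2 + 2 = 8.

8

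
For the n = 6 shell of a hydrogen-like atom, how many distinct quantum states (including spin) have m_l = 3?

6

For n = 6, l ranges over 0 … 5.
The (l, m_l) pairs meeting m_l = 3 give: l=3 → 1; l=4 → 1; l=5 → 1.
Orbitals: 1 + 1 + 1 = 3. Each orbital carries two spin states, so 3 × 2 = 6 states.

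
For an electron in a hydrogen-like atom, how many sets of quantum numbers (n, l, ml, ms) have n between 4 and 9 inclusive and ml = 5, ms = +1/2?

10

Per-shell orbital counts meeting the constraint:
n=6 → 1; n=7 → 2; n=8 → 3; n=9 → 4.
Orbitals: 1 + 2 + 3 + 4 = 10. With ms fixed to +1/2 there is one state per orbital, so 10 states.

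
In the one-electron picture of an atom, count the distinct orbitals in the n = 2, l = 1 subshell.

3

A subshell has 2l+1 orbitals; with l = 1, that's 3.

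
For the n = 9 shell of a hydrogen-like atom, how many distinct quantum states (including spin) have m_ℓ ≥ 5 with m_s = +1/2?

With n = 9 the allowed ℓ are 0, 1, …, 8.
Orbitals with m_ℓ ≥ 5, by ℓ: ℓ=5 → 1; ℓ=6 → 2; ℓ=7 → 3; ℓ=8 → 4.
Orbitals: 1 + 2 + 3 + 4 = 10. With m_s fixed to a single value there is one state per orbital, giving 10 states.

10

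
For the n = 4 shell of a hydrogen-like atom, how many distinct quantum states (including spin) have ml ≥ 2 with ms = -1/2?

For n = 4, l ranges over 0 … 3.
The (l, ml) pairs meeting ml ≥ 2 give: l=2 → 1; l=3 → 2.
Orbitals: 1 + 2 = 3. With ms fixed to a single value there is one state per orbital, giving 3 states.

3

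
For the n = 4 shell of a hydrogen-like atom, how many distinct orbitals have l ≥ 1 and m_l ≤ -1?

6

Per l-value: l=1 → 1; l=2 → 2; l=3 → 3.
Total orbitals: 1 + 2 + 3 = 6.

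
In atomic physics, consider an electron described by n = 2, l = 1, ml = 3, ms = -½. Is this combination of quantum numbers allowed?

The magnetic quantum number must satisfy −l ≤ ml ≤ l. With l = 1, ml can only be -1, 0, 1, so ml = 3 is forbidden.

Not allowed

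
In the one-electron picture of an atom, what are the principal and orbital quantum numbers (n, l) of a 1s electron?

n = 1, l = 0

The leading integer gives n = 1; the letter 's' means l = 0.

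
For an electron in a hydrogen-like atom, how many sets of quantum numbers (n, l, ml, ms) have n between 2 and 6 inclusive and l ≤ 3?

Per-shell orbital counts meeting the constraint:
n=2 → 4; n=3 → 9; n=4 → 16; n=5 → 16; n=6 → 16.
Orbitals: 4 + 9 + 16 + 16 + 16 = 61. Including both spin states (ms = ±1/2) gives 2 × 61 = 122 states.

122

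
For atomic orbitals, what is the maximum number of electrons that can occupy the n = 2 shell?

A shell holds 2n² electrons: 2 × 2² = 2 × 4 = 8.

8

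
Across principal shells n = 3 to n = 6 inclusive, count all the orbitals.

Shell n has n² orbitals: 3²=9 + 4²=16 + 5²=25 + 6²=36 = 86 orbitals.

86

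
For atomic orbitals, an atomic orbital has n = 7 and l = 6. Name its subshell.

l = 6 corresponds to the letter 'i', so the subshell is 7i.

7i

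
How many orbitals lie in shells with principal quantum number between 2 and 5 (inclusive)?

Shell n has n² orbitals: 2²=4 + 3²=9 + 4²=16 + 5²=25 = 54 orbitals.

54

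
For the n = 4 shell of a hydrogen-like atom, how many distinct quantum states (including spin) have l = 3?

14

Per l-value: l=3 → 7.
Orbitals: 7. Each orbital carries two spin states, so 7 × 2 = 14 states.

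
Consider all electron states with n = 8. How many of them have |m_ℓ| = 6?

Orbitals with |m_ℓ| = 6, by ℓ: ℓ=6 → 2; ℓ=7 → 2.
Orbitals: 2 + 2 = 4. Each orbital carries two spin states, so 4 × 2 = 8 states.

8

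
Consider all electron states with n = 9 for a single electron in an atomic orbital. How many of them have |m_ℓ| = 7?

8

Orbitals with |m_ℓ| = 7, by ℓ: ℓ=7 → 2; ℓ=8 → 2.
Orbitals: 2 + 2 = 4. Each orbital carries two spin states, so 4 × 2 = 8 states.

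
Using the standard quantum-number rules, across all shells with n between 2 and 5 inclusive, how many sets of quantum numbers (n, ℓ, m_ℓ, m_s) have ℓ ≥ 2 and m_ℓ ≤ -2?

Work shell by shell — for each n, count the (ℓ, m_ℓ) pairs that satisfy ℓ ≥ 2 and m_ℓ ≤ -2:
n=3 → 1; n=4 → 3; n=5 → 6.
Orbitals: 1 + 3 + 6 = 10. Including both spin states (m_s = ±1/2) gives 2 × 10 = 20 states.

20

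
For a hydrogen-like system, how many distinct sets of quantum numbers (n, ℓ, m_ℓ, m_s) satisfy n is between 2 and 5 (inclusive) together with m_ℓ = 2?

Count contributing orbitals for each principal shell:
n=3 → 1; n=4 → 2; n=5 → 3.
Orbitals: 1 + 2 + 3 = 6. Including both spin states (m_s = ±1/2) gives 2 × 6 = 12 states.

12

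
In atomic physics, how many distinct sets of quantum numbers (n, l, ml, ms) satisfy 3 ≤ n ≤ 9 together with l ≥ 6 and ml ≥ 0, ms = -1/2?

Treat each shell separately and count matching orbitals:
n=7 → 7; n=8 → 15; n=9 → 24.
Orbitals: 7 + 15 + 24 = 46. With ms fixed to -1/2 there is one state per orbital, so 46 states.

46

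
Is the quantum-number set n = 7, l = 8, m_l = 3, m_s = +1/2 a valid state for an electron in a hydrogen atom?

The orbital quantum number must satisfy 0 ≤ l ≤ n−1. With n = 7 the allowed l values are 0, 1, 2, 3, 4, 5, 6, so l = 8 is out of range.

Not allowed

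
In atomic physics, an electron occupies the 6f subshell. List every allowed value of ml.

-3, -2, -1, 0, 1, 2, 3

The 6f subshell has l = 3, and ml takes every integer from −l to +l. With l = 3 that gives the 7 values -3, -2, -1, 0, 1, 2, 3.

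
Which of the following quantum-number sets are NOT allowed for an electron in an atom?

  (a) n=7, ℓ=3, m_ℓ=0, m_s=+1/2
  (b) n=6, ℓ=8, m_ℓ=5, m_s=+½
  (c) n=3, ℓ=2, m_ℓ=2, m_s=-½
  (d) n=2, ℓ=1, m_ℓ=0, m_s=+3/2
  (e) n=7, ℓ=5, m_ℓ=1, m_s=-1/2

(b) has ℓ = 8 ≥ n = 6, violating 0 ≤ ℓ ≤ n−1.
(d) has m_s = +3/2, but an electron's spin must be ±1/2.
The remaining sets (a), (c), (e) satisfy all four rules.

(b) and (d)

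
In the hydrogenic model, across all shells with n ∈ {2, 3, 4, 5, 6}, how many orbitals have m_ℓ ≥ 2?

20

Work shell by shell — for each n, count the (ℓ, m_ℓ) pairs that satisfy m_ℓ ≥ 2:
n=3 → 1; n=4 → 3; n=5 → 6; n=6 → 10.
Total orbitals: 1 + 3 + 6 + 10 = 20.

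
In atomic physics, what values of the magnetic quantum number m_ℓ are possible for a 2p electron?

The 2p subshell has ℓ = 1, and m_ℓ takes every integer from −ℓ to +ℓ. With ℓ = 1 that gives the 3 values -1, 0, 1.

-1, 0, 1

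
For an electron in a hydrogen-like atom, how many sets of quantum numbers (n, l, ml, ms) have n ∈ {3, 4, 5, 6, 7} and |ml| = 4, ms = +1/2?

Per-shell orbital counts meeting the constraint:
n=5 → 2; n=6 → 4; n=7 → 6.
Orbitals: 2 + 4 + 6 = 12. With ms fixed to +1/2 there is one state per orbital, so 12 states.

12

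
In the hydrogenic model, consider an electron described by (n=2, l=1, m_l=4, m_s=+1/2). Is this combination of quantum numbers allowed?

The magnetic quantum number must satisfy −l ≤ m_l ≤ l. With l = 1, m_l can only be -1, 0, 1, so m_l = 4 is forbidden.

Not allowed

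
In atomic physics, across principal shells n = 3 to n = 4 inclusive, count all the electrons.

50

Shell n has n² orbitals: 3²=9 + 4²=16 = 25 orbitals.
Two spin states per orbital: 2 × 25 = 50 electrons.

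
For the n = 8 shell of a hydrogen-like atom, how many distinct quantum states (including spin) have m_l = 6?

The n = 8 shell has l = 0 through 7; check each.
Contributions: l=6 → 1; l=7 → 1.
Orbitals: 1 + 1 = 2. Each orbital carries two spin states, so 2 × 2 = 4 states.

4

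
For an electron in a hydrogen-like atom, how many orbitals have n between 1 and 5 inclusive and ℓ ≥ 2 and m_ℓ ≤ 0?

22

Treat each shell separately and count matching orbitals:
n=3 → 3; n=4 → 7; n=5 → 12.
Total orbitals: 3 + 7 + 12 = 22.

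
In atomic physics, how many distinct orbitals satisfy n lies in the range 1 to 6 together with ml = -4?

3

Per-shell orbital counts meeting the constraint:
n=5 → 1; n=6 → 2.
Total orbitals: 1 + 2 = 3.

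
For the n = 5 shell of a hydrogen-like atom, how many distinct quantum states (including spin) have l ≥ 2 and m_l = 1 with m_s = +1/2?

3

For n = 5, l ranges over 0 … 4.
Per l-value: l=2 → 1; l=3 → 1; l=4 → 1.
Orbitals: 1 + 1 + 1 = 3. With m_s fixed to a single value there is one state per orbital, giving 3 states.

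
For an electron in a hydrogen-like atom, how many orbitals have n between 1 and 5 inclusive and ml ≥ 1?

Count contributing orbitals for each principal shell:
n=2 → 1; n=3 → 3; n=4 → 6; n=5 → 10.
Total orbitals: 1 + 3 + 6 + 10 = 20.

20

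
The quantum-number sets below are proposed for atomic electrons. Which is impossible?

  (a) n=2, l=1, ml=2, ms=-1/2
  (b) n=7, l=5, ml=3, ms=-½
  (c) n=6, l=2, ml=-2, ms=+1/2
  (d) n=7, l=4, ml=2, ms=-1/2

(a)

(a) has |ml| = 2 > l = 1, violating −l ≤ ml ≤ l.
The remaining sets (b), (c), (d) satisfy all four rules.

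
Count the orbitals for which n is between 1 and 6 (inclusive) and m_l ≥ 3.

Go shell by shell, enumerating (l, m_l) with m_l ≥ 3:
n=4 → 1; n=5 → 3; n=6 → 6.
Total orbitals: 1 + 3 + 6 = 10.

10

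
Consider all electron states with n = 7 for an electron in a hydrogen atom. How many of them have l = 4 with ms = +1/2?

With n = 7 the allowed l are 0, 1, …, 6.
Per l-value: l=4 → 9.
Orbitals: 9. With ms fixed to a single value there is one state per orbital, giving 9 states.

9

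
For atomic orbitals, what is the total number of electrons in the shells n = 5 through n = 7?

Shell n has n² orbitals: 5²=25 + 6²=36 + 7²=49 = 110 orbitals.
Two spin states per orbital: 2 × 110 = 220 electrons.

220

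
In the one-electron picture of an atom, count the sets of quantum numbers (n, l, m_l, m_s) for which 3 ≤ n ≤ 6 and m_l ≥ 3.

20

Treat each shell separately and count matching orbitals:
n=4 → 1; n=5 → 3; n=6 → 6.
Orbitals: 1 + 3 + 6 = 10. Including both spin states (m_s = ±1/2) gives 2 × 10 = 20 states.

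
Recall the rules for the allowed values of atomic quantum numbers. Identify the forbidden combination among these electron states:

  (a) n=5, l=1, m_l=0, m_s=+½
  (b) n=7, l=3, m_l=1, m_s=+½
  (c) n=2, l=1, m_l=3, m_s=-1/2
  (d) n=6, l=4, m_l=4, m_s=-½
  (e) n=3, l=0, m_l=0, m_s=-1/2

(c)

(c) has |m_l| = 3 > l = 1, violating −l ≤ m_l ≤ l.
The remaining sets (a), (b), (d), (e) satisfy all four rules.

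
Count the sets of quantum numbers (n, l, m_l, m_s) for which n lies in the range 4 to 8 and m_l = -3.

30

Count contributing orbitals for each principal shell:
n=4 → 1; n=5 → 2; n=6 → 3; n=7 → 4; n=8 → 5.
Orbitals: 1 + 2 + 3 + 4 + 5 = 15. Including both spin states (m_s = ±1/2) gives 2 × 15 = 30 states.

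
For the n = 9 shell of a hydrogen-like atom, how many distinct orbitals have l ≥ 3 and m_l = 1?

6

For n = 9, l ranges over 0 … 8.
Contributions: l=3 → 1; l=4 → 1; l=5 → 1; l=6 → 1; l=7 → 1; l=8 → 1.
Total orbitals: 1 + 1 + 1 + 1 + 1 + 1 = 6.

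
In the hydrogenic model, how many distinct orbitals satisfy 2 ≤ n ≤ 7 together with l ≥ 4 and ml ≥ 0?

Count contributing orbitals for each principal shell:
n=5 → 5; n=6 → 11; n=7 → 18.
Total orbitals: 5 + 11 + 18 = 34.

34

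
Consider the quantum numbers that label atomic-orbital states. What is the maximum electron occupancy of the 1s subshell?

A subshell with l = 0 has 2l+1 = 1 orbital, each holding 2 electrons (spin ±1/2), so 1 × 2 = 2.

2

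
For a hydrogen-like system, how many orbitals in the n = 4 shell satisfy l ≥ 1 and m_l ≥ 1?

6

The n = 4 shell has l = 0 through 3; check each.
Per l-value: l=1 → 1; l=2 → 2; l=3 → 3.
Total orbitals: 1 + 2 + 3 = 6.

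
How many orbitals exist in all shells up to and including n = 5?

Total orbitals = 1² + 2² + 3² + 4² + 5² = 55.

55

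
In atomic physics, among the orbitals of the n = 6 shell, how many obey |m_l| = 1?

Go through l = 0, …, 5 (the values permitted for n = 6).
The (l, m_l) pairs meeting |m_l| = 1 give: l=1 → 2; l=2 → 2; l=3 → 2; l=4 → 2; l=5 → 2.
Total orbitals: 2 + 2 + 2 + 2 + 2 = 10.

10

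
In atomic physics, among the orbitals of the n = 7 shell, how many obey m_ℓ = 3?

The n = 7 shell has ℓ = 0 through 6; check each.
The (ℓ, m_ℓ) pairs meeting m_ℓ = 3 give: ℓ=3 → 1; ℓ=4 → 1; ℓ=5 → 1; ℓ=6 → 1.
Total orbitals: 1 + 1 + 1 + 1 = 4.

4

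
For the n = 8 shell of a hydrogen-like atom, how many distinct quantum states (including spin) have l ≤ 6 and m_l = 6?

2

Contributions: l=6 → 1.
Orbitals: 1. Each orbital carries two spin states, so 1 × 2 = 2 states.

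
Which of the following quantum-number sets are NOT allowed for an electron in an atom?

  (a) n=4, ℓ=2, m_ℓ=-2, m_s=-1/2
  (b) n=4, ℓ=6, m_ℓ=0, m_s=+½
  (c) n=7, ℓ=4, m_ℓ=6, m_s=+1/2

(b) has ℓ = 6 ≥ n = 4, violating 0 ≤ ℓ ≤ n−1.
(c) has |m_ℓ| = 6 > ℓ = 4, violating −ℓ ≤ m_ℓ ≤ ℓ.
The remaining set (a) satisfies all four rules.

(b) and (c)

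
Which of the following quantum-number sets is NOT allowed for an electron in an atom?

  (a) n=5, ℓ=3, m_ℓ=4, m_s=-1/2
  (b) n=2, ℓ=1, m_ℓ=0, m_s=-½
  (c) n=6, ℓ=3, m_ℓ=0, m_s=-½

(a)

(a) has |m_ℓ| = 4 > ℓ = 3, violating −ℓ ≤ m_ℓ ≤ ℓ.
The remaining sets (b), (c) satisfy all four rules.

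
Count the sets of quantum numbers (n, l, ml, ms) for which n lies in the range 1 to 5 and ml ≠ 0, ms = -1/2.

40

For each n in the range, tally the orbitals obeying ml ≠ 0:
n=2 → 2; n=3 → 6; n=4 → 12; n=5 → 20.
Orbitals: 2 + 6 + 12 + 20 = 40. With ms fixed to -1/2 there is one state per orbital, so 40 states.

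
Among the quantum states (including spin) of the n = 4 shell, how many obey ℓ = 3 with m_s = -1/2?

Go through ℓ = 0, …, 3 (the values permitted for n = 4).
The (ℓ, m_ℓ) pairs meeting ℓ = 3 give: ℓ=3 → 7.
Orbitals: 7. With m_s fixed to a single value there is one state per orbital, giving 7 states.

7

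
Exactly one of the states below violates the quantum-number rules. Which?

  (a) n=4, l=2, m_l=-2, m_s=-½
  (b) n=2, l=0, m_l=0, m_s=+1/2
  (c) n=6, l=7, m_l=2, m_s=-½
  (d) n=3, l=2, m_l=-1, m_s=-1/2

(c)

(c) has l = 7 ≥ n = 6, violating 0 ≤ l ≤ n−1.
The remaining sets (a), (b), (d) satisfy all four rules.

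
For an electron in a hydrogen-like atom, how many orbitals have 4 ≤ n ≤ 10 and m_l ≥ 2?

119

Go shell by shell, enumerating (l, m_l) with m_l ≥ 2:
n=4 → 3; n=5 → 6; n=6 → 10; n=7 → 15; n=8 → 21; n=9 → 28; n=10 → 36.
Total orbitals: 3 + 6 + 10 + 15 + 21 + 28 + 36 = 119.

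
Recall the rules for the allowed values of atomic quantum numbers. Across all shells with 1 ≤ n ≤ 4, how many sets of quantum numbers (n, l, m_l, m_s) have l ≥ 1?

52

For each n in the range, tally the orbitals obeying l ≥ 1:
n=2 → 3; n=3 → 8; n=4 → 15.
Orbitals: 3 + 8 + 15 = 26. Including both spin states (m_s = ±1/2) gives 2 × 26 = 52 states.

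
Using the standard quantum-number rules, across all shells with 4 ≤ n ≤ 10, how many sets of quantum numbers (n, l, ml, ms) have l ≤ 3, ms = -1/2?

For each n in the range, tally the orbitals obeying l ≤ 3:
n=4 → 16; n=5 → 16; n=6 → 16; n=7 → 16; n=8 → 16; n=9 → 16; n=10 → 16.
Orbitals: 16 + 16 + 16 + 16 + 16 + 16 + 16 = 112. With ms fixed to -1/2 there is one state per orbital, so 112 states.

112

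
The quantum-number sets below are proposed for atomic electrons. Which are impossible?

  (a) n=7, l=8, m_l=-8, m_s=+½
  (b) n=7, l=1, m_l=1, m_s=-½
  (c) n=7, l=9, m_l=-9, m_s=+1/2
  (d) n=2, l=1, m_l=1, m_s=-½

(a) has l = 8 ≥ n = 7, violating 0 ≤ l ≤ n−1.
(c) has l = 9 ≥ n = 7, violating 0 ≤ l ≤ n−1.
The remaining sets (b), (d) satisfy all four rules.

(a) and (c)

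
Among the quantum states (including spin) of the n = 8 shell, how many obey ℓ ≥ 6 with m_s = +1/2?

28

Orbitals with ℓ ≥ 6, by ℓ: ℓ=6 → 13; ℓ=7 → 15.
Orbitals: 13 + 15 = 28. With m_s fixed to a single value there is one state per orbital, giving 28 states.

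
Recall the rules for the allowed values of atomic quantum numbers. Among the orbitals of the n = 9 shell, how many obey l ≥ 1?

80

Go through l = 0, …, 8 (the values permitted for n = 9).
Orbitals with l ≥ 1, by l: l=1 → 3; l=2 → 5; l=3 → 7; l=4 → 9; l=5 → 11; l=6 → 13; l=7 → 15; l=8 → 17.
Total orbitals: 3 + 5 + 7 + 9 + 11 + 13 + 15 + 17 = 80.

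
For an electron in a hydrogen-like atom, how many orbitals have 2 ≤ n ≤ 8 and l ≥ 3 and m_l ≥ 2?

Work shell by shell — for each n, count the (l, m_l) pairs that satisfy l ≥ 3 and m_l ≥ 2:
n=4 → 2; n=5 → 5; n=6 → 9; n=7 → 14; n=8 → 20.
Total orbitals: 2 + 5 + 9 + 14 + 20 = 50.

50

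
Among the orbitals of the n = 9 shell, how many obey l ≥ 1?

Go through l = 0, …, 8 (the values permitted for n = 9).
The (l, m_l) pairs meeting l ≥ 1 give: l=1 → 3; l=2 → 5; l=3 → 7; l=4 → 9; l=5 → 11; l=6 → 13; l=7 → 15; l=8 → 17.
Total orbitals: 3 + 5 + 7 + 9 + 11 + 13 + 15 + 17 = 80.

80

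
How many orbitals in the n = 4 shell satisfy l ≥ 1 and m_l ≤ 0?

The n = 4 shell has l = 0 through 3; check each.
Per l-value: l=1 → 2; l=2 → 3; l=3 → 4.
Total orbitals: 2 + 3 + 4 = 9.

9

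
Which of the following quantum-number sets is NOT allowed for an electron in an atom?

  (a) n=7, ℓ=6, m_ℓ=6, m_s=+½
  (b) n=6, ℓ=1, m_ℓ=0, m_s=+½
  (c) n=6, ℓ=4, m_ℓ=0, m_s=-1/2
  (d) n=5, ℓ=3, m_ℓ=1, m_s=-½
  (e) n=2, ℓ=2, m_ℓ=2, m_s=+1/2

(e)

(e) has ℓ = 2 ≥ n = 2, violating 0 ≤ ℓ ≤ n−1.
The remaining sets (a), (b), (c), (d) satisfy all four rules.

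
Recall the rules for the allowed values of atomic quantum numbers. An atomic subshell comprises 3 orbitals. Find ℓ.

2ℓ+1 = 3 gives ℓ = 1.

ℓ = 1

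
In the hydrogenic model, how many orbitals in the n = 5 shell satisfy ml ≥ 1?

Orbitals with ml ≥ 1, by l: l=1 → 1; l=2 → 2; l=3 → 3; l=4 → 4.
Total orbitals: 1 + 2 + 3 + 4 = 10.

10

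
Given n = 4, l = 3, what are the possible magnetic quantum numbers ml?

ml takes every integer from −l to +l. With l = 3 that gives the 7 values -3, -2, -1, 0, 1, 2, 3.

-3, -2, -1, 0, 1, 2, 3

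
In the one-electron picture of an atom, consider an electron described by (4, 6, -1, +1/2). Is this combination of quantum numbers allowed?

Not allowed

The orbital quantum number must satisfy 0 ≤ ℓ ≤ n−1. With n = 4 the allowed ℓ values are 0, 1, 2, 3, so ℓ = 6 is out of range.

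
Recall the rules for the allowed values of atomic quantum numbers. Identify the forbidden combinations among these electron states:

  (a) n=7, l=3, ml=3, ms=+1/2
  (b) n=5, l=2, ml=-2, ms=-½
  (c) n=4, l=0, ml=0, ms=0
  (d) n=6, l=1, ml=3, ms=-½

(c) and (d)

(c) has ms = 0, but an electron's spin must be ±1/2.
(d) has |ml| = 3 > l = 1, violating −l ≤ ml ≤ l.
The remaining sets (a), (b) satisfy all four rules.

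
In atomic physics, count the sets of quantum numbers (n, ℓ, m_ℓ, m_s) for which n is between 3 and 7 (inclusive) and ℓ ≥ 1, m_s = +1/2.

For each n in the range, tally the orbitals obeying ℓ ≥ 1:
n=3 → 8; n=4 → 15; n=5 → 24; n=6 → 35; n=7 → 48.
Orbitals: 8 + 15 + 24 + 35 + 48 = 130. With m_s fixed to +1/2 there is one state per orbital, so 130 states.

130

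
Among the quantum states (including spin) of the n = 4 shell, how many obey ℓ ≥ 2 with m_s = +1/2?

Orbitals with ℓ ≥ 2, by ℓ: ℓ=2 → 5; ℓ=3 → 7.
Orbitals: 5 + 7 = 12. With m_s fixed to a single value there is one state per orbital, giving 12 states.

12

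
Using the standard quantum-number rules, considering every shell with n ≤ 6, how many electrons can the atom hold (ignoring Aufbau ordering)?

Total orbitals = 1² + 2² + 3² + 4² + 5² + 6² = 91. Doubling for spin gives 182 electrons.

182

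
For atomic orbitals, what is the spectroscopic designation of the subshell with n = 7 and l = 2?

l = 2 corresponds to the letter 'd', so the subshell is 7d.

7d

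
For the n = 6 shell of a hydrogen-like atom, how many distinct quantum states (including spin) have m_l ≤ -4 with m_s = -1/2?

3

With n = 6 the allowed l are 0, 1, …, 5.
Contributions: l=4 → 1; l=5 → 2.
Orbitals: 1 + 2 = 3. With m_s fixed to a single value there is one state per orbital, giving 3 states.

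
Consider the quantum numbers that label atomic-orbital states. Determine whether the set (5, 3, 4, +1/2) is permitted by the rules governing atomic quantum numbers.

The magnetic quantum number must satisfy −l ≤ m_l ≤ l. With l = 3, m_l can only be -3, -2, -1, 0, 1, 2, 3, so m_l = 4 is forbidden.

Invalid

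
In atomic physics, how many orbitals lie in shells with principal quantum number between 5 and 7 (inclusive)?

110

Shell n has n² orbitals: 5²=25 + 6²=36 + 7²=49 = 110 orbitals.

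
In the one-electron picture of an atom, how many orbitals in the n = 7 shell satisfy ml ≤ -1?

For n = 7, l ranges over 0 … 6.
Contributions: l=1 → 1; l=2 → 2; l=3 → 3; l=4 → 4; l=5 → 5; l=6 → 6.
Total orbitals: 1 + 2 + 3 + 4 + 5 + 6 = 21.

21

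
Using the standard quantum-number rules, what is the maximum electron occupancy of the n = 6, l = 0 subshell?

A subshell with l = 0 has 2l+1 = 1 orbital, each holding 2 electrons (spin ±1/2), so 1 × 2 = 2.

2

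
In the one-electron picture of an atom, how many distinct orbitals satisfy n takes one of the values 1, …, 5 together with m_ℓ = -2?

6

Go shell by shell, enumerating (ℓ, m_ℓ) with m_ℓ = -2:
n=3 → 1; n=4 → 2; n=5 → 3.
Total orbitals: 1 + 2 + 3 = 6.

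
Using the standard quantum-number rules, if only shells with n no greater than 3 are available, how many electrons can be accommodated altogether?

Total orbitals = 1² + 2² + 3² = 14. Doubling for spin gives 28 electrons.

28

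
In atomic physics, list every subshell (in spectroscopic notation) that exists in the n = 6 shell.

6s, 6p, 6d, 6f, 6g, 6h

For n = 6, l runs from 0 to 5. In spectroscopic notation l = 0,1,2,… ↔ s,p,d,f,g,h,i, so the subshells are 6s, 6p, 6d, 6f, 6g, 6h.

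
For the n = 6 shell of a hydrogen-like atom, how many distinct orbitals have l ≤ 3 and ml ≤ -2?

The n = 6 shell has l = 0 through 5; check each.
Contributions: l=2 → 1; l=3 → 2.
Total orbitals: 1 + 2 = 3.

3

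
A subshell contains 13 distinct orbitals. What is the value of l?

l = 6 (i)

2l+1 = 13 gives l = 6.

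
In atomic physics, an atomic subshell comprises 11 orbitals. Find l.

2l+1 = 11 gives l = 5.

l = 5 (h)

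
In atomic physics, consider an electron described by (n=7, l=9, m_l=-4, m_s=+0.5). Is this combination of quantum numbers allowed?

Invalid

The orbital quantum number must satisfy 0 ≤ l ≤ n−1. With n = 7 the allowed l values are 0, 1, 2, 3, 4, 5, 6, so l = 9 is out of range.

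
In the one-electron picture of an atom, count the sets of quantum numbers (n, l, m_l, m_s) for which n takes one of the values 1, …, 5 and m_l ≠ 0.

Work shell by shell — for each n, count the (l, m_l) pairs that satisfy m_l ≠ 0:
n=2 → 2; n=3 → 6; n=4 → 12; n=5 → 20.
Orbitals: 2 + 6 + 12 + 20 = 40. Including both spin states (m_s = ±1/2) gives 2 × 40 = 80 states.

80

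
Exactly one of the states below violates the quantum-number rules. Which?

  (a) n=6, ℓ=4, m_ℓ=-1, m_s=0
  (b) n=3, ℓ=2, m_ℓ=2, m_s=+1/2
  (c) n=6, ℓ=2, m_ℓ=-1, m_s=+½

(a) has m_s = 0, but an electron's spin must be ±1/2.
The remaining sets (b), (c) satisfy all four rules.

(a)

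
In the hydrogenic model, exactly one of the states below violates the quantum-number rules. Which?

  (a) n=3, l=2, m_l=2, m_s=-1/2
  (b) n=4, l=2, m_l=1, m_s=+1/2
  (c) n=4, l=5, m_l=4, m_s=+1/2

(c) has l = 5 ≥ n = 4, violating 0 ≤ l ≤ n−1.
The remaining sets (a), (b) satisfy all four rules.

(c)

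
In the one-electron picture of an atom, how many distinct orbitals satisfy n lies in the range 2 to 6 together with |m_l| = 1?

Work shell by shell — for each n, count the (l, m_l) pairs that satisfy |m_l| = 1:
n=2 → 2; n=3 → 4; n=4 → 6; n=5 → 8; n=6 → 10.
Total orbitals: 2 + 4 + 6 + 8 + 10 = 30.

30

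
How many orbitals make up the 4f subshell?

A subshell has 2l+1 orbitals; with l = 3, that's 7.

7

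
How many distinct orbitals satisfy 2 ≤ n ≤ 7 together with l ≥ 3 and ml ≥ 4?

Work shell by shell — for each n, count the (l, ml) pairs that satisfy l ≥ 3 and ml ≥ 4:
n=5 → 1; n=6 → 3; n=7 → 6.
Total orbitals: 1 + 3 + 6 = 10.

10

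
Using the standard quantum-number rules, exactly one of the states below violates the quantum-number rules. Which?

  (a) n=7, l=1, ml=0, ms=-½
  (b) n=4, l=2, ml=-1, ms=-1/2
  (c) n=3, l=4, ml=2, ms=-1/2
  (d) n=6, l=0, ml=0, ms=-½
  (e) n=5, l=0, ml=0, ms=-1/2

(c) has l = 4 ≥ n = 3, violating 0 ≤ l ≤ n−1.
The remaining sets (a), (b), (d), (e) satisfy all four rules.

(c)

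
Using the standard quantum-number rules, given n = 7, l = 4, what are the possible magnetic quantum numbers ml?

ml takes every integer from −l to +l. With l = 4 that gives the 9 values -4, -3, -2, -1, 0, 1, 2, 3, 4.

-4, -3, -2, -1, 0, 1, 2, 3, 4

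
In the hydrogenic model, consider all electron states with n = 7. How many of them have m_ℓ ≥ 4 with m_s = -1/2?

6

With n = 7 the allowed ℓ are 0, 1, …, 6.
The (ℓ, m_ℓ) pairs meeting m_ℓ ≥ 4 give: ℓ=4 → 1; ℓ=5 → 2; ℓ=6 → 3.
Orbitals: 1 + 2 + 3 = 6. With m_s fixed to a single value there is one state per orbital, giving 6 states.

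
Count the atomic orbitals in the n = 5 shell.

The n = 5 shell contains n² = 5² = 25 orbitals.

25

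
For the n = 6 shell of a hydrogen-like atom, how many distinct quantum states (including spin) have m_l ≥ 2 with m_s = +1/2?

10

With n = 6 the allowed l are 0, 1, …, 5.
Contributions: l=2 → 1; l=3 → 2; l=4 → 3; l=5 → 4.
Orbitals: 1 + 2 + 3 + 4 = 10. With m_s fixed to a single value there is one state per orbital, giving 10 states.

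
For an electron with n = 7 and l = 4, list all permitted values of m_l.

m_l takes every integer from −l to +l. With l = 4 that gives the 9 values -4, -3, -2, -1, 0, 1, 2, 3, 4.

-4, -3, -2, -1, 0, 1, 2, 3, 4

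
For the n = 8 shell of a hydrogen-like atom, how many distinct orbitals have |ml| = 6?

For n = 8, l ranges over 0 … 7.
Orbitals with |ml| = 6, by l: l=6 → 2; l=7 → 2.
Total orbitals: 2 + 2 = 4.

4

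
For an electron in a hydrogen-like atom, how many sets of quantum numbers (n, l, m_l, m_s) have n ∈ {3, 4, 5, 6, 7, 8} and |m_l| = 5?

Work shell by shell — for each n, count the (l, m_l) pairs that satisfy |m_l| = 5:
n=6 → 2; n=7 → 4; n=8 → 6.
Orbitals: 2 + 4 + 6 = 12. Including both spin states (m_s = ±1/2) gives 2 × 12 = 24 states.

24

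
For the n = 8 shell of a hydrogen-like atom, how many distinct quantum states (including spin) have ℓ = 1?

6

Go through ℓ = 0, …, 7 (the values permitted for n = 8).
Contributions: ℓ=1 → 3.
Orbitals: 3. Each orbital carries two spin states, so 3 × 2 = 6 states.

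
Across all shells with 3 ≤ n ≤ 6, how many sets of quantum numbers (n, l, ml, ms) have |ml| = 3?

24

Work shell by shell — for each n, count the (l, ml) pairs that satisfy |ml| = 3:
n=4 → 2; n=5 → 4; n=6 → 6.
Orbitals: 2 + 4 + 6 = 12. Including both spin states (ms = ±1/2) gives 2 × 12 = 24 states.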